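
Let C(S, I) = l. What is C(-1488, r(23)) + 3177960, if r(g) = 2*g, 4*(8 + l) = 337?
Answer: 12712145/4 ≈ 3.1780e+6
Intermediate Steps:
l = 305/4 (l = -8 + (¼)*337 = -8 + 337/4 = 305/4 ≈ 76.250)
C(S, I) = 305/4
C(-1488, r(23)) + 3177960 = 305/4 + 3177960 = 12712145/4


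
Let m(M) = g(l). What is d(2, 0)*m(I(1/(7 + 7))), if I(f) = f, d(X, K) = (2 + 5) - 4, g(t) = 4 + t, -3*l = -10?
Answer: 22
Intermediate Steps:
l = 10/3 (l = -1/3*(-10) = 10/3 ≈ 3.3333)
d(X, K) = 3 (d(X, K) = 7 - 4 = 3)
m(M) = 22/3 (m(M) = 4 + 10/3 = 22/3)
d(2, 0)*m(I(1/(7 + 7))) = 3*(22/3) = 22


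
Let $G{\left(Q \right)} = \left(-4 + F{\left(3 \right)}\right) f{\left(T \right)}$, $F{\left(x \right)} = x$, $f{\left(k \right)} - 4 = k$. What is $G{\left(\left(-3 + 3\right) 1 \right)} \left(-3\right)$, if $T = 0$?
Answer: $12$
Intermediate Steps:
$f{\left(k \right)} = 4 + k$
$G{\left(Q \right)} = -4$ ($G{\left(Q \right)} = \left(-4 + 3\right) \left(4 + 0\right) = \left(-1\right) 4 = -4$)
$G{\left(\left(-3 + 3\right) 1 \right)} \left(-3\right) = \left(-4\right) \left(-3\right) = 12$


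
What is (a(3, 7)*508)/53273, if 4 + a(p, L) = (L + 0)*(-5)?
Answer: -19812/53273 ≈ -0.37190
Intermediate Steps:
a(p, L) = -4 - 5*L (a(p, L) = -4 + (L + 0)*(-5) = -4 + L*(-5) = -4 - 5*L)
(a(3, 7)*508)/53273 = ((-4 - 5*7)*508)/53273 = ((-4 - 35)*508)*(1/53273) = -39*508*(1/53273) = -19812*1/53273 = -19812/53273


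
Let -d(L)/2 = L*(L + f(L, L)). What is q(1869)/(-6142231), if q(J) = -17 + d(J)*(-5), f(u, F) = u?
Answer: -69863203/6142231 ≈ -11.374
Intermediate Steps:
d(L) = -4*L² (d(L) = -2*L*(L + L) = -2*L*2*L = -4*L²)
q(J) = -17 + 20*J² (q(J) = -17 - 4*J²*(-5) = -17 + 20*J²)
q(1869)/(-6142231) = (-17 + 20*1869²)/(-6142231) = (-17 + 20*3493161)*(-1/6142231) = (-17 + 69863220)*(-1/6142231) = 69863203*(-1/6142231) = -69863203/6142231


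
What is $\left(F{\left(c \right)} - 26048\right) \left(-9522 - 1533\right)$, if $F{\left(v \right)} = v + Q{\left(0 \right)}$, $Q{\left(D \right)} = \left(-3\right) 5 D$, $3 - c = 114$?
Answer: $289187745$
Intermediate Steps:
$c = -111$ ($c = 3 - 114 = -111$)
$Q{\left(D \right)} = - 15 D$
$F{\left(v \right)} = v$ ($F{\left(v \right)} = v - 0 = v + 0 = v$)
$\left(F{\left(c \right)} - 26048\right) \left(-9522 - 1533\right) = \left(-111 - 26048\right) \left(-9522 - 1533\right) = \left(-26159\right) \left(-11055\right) = 289187745$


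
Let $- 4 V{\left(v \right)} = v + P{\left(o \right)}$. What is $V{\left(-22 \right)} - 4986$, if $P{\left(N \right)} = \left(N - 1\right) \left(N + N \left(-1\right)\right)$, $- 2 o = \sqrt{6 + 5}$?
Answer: $- \frac{9961}{2} \approx -4980.5$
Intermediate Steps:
$o = - \frac{\sqrt{11}}{2}$ ($o = - \frac{\sqrt{6 + 5}}{2} = - \frac{\sqrt{11}}{2} \approx -1.6583$)
$P{\left(N \right)} = 0$ ($P{\left(N \right)} = \left(-1 + N\right) \left(N - N\right) = \left(-1 + N\right) 0 = 0$)
$V{\left(v \right)} = - \frac{v}{4}$ ($V{\left(v \right)} = - \frac{v + 0}{4} = - \frac{v}{4}$)
$V{\left(-22 \right)} - 4986 = \left(- \frac{1}{4}\right) \left(-22\right) - 4986 = \frac{11}{2} - 4986 = - \frac{9961}{2}$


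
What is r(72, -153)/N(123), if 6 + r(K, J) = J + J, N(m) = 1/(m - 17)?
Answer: -33072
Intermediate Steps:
N(m) = 1/(-17 + m)
r(K, J) = -6 + 2*J (r(K, J) = -6 + (J + J) = -6 + 2*J)
r(72, -153)/N(123) = (-6 + 2*(-153))/(1/(-17 + 123)) = (-6 - 306)/(1/106) = -312/1/106 = -312*106 = -33072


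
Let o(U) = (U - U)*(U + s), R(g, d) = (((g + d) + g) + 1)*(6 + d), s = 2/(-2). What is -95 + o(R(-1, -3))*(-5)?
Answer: -95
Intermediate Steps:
s = -1 (s = 2*(-½) = -1)
R(g, d) = (6 + d)*(1 + d + 2*g) (R(g, d) = (((d + g) + g) + 1)*(6 + d) = ((d + 2*g) + 1)*(6 + d) = (1 + d + 2*g)*(6 + d) = (6 + d)*(1 + d + 2*g))
o(U) = 0 (o(U) = (U - U)*(U - 1) = 0*(-1 + U) = 0)
-95 + o(R(-1, -3))*(-5) = -95 + 0*(-5) = -95 + 0 = -95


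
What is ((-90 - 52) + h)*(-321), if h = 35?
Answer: 34347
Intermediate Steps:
((-90 - 52) + h)*(-321) = ((-90 - 52) + 35)*(-321) = (-142 + 35)*(-321) = -107*(-321) = 34347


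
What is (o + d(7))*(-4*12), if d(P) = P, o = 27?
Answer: -1632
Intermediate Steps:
(o + d(7))*(-4*12) = (27 + 7)*(-4*12) = 34*(-48) = -1632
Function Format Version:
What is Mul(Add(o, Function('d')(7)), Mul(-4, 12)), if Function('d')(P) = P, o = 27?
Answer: -1632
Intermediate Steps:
Mul(Add(o, Function('d')(7)), Mul(-4, 12)) = Mul(Add(27, 7), Mul(-4, 12)) = Mul(34, -48) = -1632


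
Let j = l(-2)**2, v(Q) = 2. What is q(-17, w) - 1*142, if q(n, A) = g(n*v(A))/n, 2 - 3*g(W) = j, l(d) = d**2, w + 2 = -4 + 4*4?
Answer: -7228/51 ≈ -141.73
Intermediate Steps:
w = 10 (w = -2 + (-4 + 4*4) = -2 + (-4 + 16) = -2 + 12 = 10)
j = 16 (j = ((-2)**2)**2 = 4**2 = 16)
g(W) = -14/3 (g(W) = 2/3 - 1/3*16 = 2/3 - 16/3 = -14/3)
q(n, A) = -14/(3*n)
q(-17, w) - 1*142 = -14/3/(-17) - 1*142 = -14/3*(-1/17) - 142 = 14/51 - 142 = -7228/51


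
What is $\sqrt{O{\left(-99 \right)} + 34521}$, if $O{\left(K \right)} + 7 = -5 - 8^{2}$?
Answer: $83 \sqrt{5} \approx 185.59$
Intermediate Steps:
$O{\left(K \right)} = -76$ ($O{\left(K \right)} = -7 - 69 = -76$)
$\sqrt{O{\left(-99 \right)} + 34521} = \sqrt{-76 + 34521} = \sqrt{34445} = 83 \sqrt{5}$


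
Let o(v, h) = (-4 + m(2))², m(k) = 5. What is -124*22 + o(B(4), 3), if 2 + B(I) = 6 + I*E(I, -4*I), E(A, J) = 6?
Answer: -2727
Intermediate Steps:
B(I) = 4 + 6*I (B(I) = -2 + (6 + I*6) = -2 + (6 + 6*I) = 4 + 6*I)
o(v, h) = 1 (o(v, h) = (-4 + 5)² = 1² = 1)
-124*22 + o(B(4), 3) = -124*22 + 1 = -2728 + 1 = -2727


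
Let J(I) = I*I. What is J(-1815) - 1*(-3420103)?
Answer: 6714328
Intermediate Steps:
J(I) = I²
J(-1815) - 1*(-3420103) = (-1815)² - 1*(-3420103) = 3294225 + 3420103 = 6714328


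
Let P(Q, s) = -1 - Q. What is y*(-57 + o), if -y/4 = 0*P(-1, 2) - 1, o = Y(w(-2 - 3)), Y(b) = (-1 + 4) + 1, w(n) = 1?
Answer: -212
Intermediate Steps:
Y(b) = 4 (Y(b) = 3 + 1 = 4)
o = 4
y = 4 (y = -4*(0*(-1 - 1*(-1)) - 1) = -4*(0*(-1 + 1) - 1) = -4*(0*0 - 1) = -4*(0 - 1) = -4*(-1) = 4)
y*(-57 + o) = 4*(-57 + 4) = 4*(-53) = -212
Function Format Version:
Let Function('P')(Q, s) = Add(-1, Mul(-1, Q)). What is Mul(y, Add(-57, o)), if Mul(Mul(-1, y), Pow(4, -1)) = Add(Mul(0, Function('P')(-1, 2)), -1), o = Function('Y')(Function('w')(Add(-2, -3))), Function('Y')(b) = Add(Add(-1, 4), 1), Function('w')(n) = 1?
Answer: -212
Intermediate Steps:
Function('Y')(b) = 4 (Function('Y')(b) = Add(3, 1) = 4)
o = 4
y = 4 (y = Mul(-4, Add(Mul(0, Add(-1, Mul(-1, -1))), -1)) = Mul(-4, Add(Mul(0, Add(-1, 1)), -1)) = Mul(-4, Add(Mul(0, 0), -1)) = Mul(-4, Add(0, -1)) = Mul(-4, -1) = 4)
Mul(y, Add(-57, o)) = Mul(4, Add(-57, 4)) = Mul(4, -53) = -212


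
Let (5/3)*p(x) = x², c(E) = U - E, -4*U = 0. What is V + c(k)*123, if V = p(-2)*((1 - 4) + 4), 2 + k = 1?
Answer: 627/5 ≈ 125.40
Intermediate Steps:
k = -1 (k = -2 + 1 = -1)
U = 0 (U = -¼*0 = 0)
c(E) = -E (c(E) = 0 - E = -E)
p(x) = 3*x²/5
V = 12/5 (V = ((⅗)*(-2)²)*((1 - 4) + 4) = ((⅗)*4)*(-3 + 4) = (12/5)*1 = 12/5 ≈ 2.4000)
V + c(k)*123 = 12/5 - 1*(-1)*123 = 12/5 + 1*123 = 12/5 + 123 = 627/5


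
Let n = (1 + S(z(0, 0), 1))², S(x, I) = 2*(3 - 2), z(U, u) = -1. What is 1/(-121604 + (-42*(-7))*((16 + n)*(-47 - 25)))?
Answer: -1/650804 ≈ -1.5366e-6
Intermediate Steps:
S(x, I) = 2 (S(x, I) = 2*1 = 2)
n = 9 (n = (1 + 2)² = 3² = 9)
1/(-121604 + (-42*(-7))*((16 + n)*(-47 - 25))) = 1/(-121604 + (-42*(-7))*((16 + 9)*(-47 - 25))) = 1/(-121604 + 294*(25*(-72))) = 1/(-121604 + 294*(-1800)) = 1/(-121604 - 529200) = 1/(-650804) = -1/650804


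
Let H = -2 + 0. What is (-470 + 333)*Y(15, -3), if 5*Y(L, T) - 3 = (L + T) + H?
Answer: -1781/5 ≈ -356.20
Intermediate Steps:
H = -2
Y(L, T) = ⅕ + L/5 + T/5 (Y(L, T) = ⅗ + ((L + T) - 2)/5 = ⅗ + (-2 + L + T)/5 = ⅗ + (-⅖ + L/5 + T/5) = ⅕ + L/5 + T/5)
(-470 + 333)*Y(15, -3) = (-470 + 333)*(⅕ + (⅕)*15 + (⅕)*(-3)) = -137*(⅕ + 3 - ⅗) = -137*13/5 = -1781/5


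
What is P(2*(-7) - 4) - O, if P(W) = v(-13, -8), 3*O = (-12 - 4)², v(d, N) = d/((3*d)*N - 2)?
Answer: -79399/930 ≈ -85.375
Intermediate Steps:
v(d, N) = d/(-2 + 3*N*d) (v(d, N) = d/(3*N*d - 2) = d/(-2 + 3*N*d))
O = 256/3 (O = (-12 - 4)²/3 = (⅓)*(-16)² = (⅓)*256 = 256/3 ≈ 85.333)
P(W) = -13/310 (P(W) = -13/(-2 + 3*(-8)*(-13)) = -13/(-2 + 312) = -13/310)
P(2*(-7) - 4) - O = -13/310 - 1*256/3 = -13/310 - 256/3 = -79399/930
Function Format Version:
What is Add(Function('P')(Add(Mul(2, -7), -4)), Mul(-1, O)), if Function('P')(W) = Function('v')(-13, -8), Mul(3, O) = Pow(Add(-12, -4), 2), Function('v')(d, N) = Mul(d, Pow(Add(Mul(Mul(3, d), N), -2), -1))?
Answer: Rational(-79399, 930) ≈ -85.375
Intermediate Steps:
Function('v')(d, N) = Mul(d, Pow(Add(-2, Mul(3, N, d)), -1)) (Function('v')(d, N) = Mul(d, Pow(Add(Mul(3, N, d), -2), -1)) = Mul(d, Pow(Add(-2, Mul(3, N, d)), -1)))
O = Rational(256, 3) (O = Mul(Rational(1, 3), Pow(Add(-12, -4), 2)) = Mul(Rational(1, 3), Pow(-16, 2)) = Mul(Rational(1, 3), 256) = Rational(256, 3) ≈ 85.333)
Function('P')(W) = Rational(-13, 310) (Function('P')(W) = Mul(-13, Pow(Add(-2, Mul(3, -8, -13)), -1)) = Mul(-13, Pow(Add(-2, 312), -1)) = Mul(-13, Pow(310, -1)) = Mul(-13, Rational(1, 310)) = Rational(-13, 310))
Add(Function('P')(Add(Mul(2, -7), -4)), Mul(-1, O)) = Add(Rational(-13, 310), Mul(-1, Rational(256, 3))) = Add(Rational(-13, 310), Rational(-256, 3)) = Rational(-79399, 930)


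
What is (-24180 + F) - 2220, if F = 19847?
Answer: -6553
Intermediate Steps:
(-24180 + F) - 2220 = (-24180 + 19847) - 2220 = -4333 - 2220 = -6553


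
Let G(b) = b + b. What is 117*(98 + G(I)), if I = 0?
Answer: 11466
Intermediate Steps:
G(b) = 2*b
117*(98 + G(I)) = 117*(98 + 2*0) = 117*(98 + 0) = 117*98 = 11466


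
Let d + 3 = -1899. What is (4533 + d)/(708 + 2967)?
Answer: 877/1225 ≈ 0.71592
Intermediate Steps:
d = -1902 (d = -3 - 1899 = -1902)
(4533 + d)/(708 + 2967) = (4533 - 1902)/(708 + 2967) = 2631/3675 = 2631*(1/3675) = 877/1225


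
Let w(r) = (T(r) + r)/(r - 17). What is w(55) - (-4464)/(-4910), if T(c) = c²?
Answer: 3738292/46645 ≈ 80.143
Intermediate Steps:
w(r) = (r + r²)/(-17 + r) (w(r) = (r² + r)/(r - 17) = (r + r²)/(-17 + r))
w(55) - (-4464)/(-4910) = 55*(1 + 55)/(-17 + 55) - (-4464)/(-4910) = 55*56/38 - (-4464)*(-1)/4910 = 55*(1/38)*56 - 1*2232/2455 = 1540/19 - 2232/2455 = 3738292/46645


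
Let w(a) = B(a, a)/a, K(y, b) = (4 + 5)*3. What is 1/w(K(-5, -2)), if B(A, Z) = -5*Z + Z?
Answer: -¼ ≈ -0.25000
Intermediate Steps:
K(y, b) = 27 (K(y, b) = 9*3 = 27)
B(A, Z) = -4*Z
w(a) = -4 (w(a) = (-4*a)/a = -4)
1/w(K(-5, -2)) = 1/(-4) = -¼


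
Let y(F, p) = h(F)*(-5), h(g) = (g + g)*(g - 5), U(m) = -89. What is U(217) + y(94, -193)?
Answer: -83749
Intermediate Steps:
h(g) = 2*g*(-5 + g) (h(g) = (2*g)*(-5 + g) = 2*g*(-5 + g))
y(F, p) = -10*F*(-5 + F) (y(F, p) = (2*F*(-5 + F))*(-5) = -10*F*(-5 + F))
U(217) + y(94, -193) = -89 + 10*94*(5 - 1*94) = -89 + 10*94*(5 - 94) = -89 + 10*94*(-89) = -89 - 83660 = -83749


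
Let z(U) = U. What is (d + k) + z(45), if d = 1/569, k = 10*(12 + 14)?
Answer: 173546/569 ≈ 305.00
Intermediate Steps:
k = 260 (k = 10*26 = 260)
d = 1/569 ≈ 0.0017575
(d + k) + z(45) = (1/569 + 260) + 45 = 147941/569 + 45 = 173546/569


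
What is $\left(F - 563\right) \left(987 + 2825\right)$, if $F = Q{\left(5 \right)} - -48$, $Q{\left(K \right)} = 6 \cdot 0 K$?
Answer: $-1963180$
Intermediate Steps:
$Q{\left(K \right)} = 0$ ($Q{\left(K \right)} = 0 K = 0$)
$F = 48$ ($F = 0 - -48 = 0 + 48 = 48$)
$\left(F - 563\right) \left(987 + 2825\right) = \left(48 - 563\right) \left(987 + 2825\right) = \left(-515\right) 3812 = -1963180$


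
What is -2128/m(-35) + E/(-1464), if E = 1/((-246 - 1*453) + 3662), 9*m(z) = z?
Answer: 11868308347/21689160 ≈ 547.20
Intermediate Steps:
m(z) = z/9
E = 1/2963 (E = 1/((-246 - 453) + 3662) = 1/(-699 + 3662) = 1/2963 ≈ 0.00033750)
-2128/m(-35) + E/(-1464) = -2128/((⅑)*(-35)) + (1/2963)/(-1464) = -2128/(-35/9) + (1/2963)*(-1/1464) = -2128*(-9/35) - 1/4337832 = 2736/5 - 1/4337832 = 11868308347/21689160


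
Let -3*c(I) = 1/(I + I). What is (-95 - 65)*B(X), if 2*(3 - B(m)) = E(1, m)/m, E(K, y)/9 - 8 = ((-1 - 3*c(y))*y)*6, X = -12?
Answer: -5460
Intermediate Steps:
c(I) = -1/(6*I) (c(I) = -1/(3*(I + I)) = -1/(2*I)/3 = -1/(6*I))
E(K, y) = 72 + 54*y*(-1 + 1/(2*y)) (E(K, y) = 72 + 9*(((-1 - (-1)/(2*y))*y)*6) = 72 + 9*(((-1 + 1/(2*y))*y)*6) = 72 + 9*((y*(-1 + 1/(2*y)))*6) = 72 + 9*(6*y*(-1 + 1/(2*y))) = 72 + 54*y*(-1 + 1/(2*y)))
B(m) = 3 - (99 - 54*m)/(2*m)
(-95 - 65)*B(X) = (-95 - 65)*(30 - 99/2/(-12)) = -160*(30 - 99/2*(-1/12)) = -160*(30 + 33/8) = -160*273/8 = -5460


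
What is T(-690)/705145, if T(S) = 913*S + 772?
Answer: -629198/705145 ≈ -0.89230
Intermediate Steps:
T(S) = 772 + 913*S
T(-690)/705145 = (772 + 913*(-690))/705145 = (772 - 629970)*(1/705145) = -629198*1/705145 = -629198/705145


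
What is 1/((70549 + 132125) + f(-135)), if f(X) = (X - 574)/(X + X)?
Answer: 270/54722689 ≈ 4.9340e-6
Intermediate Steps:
f(X) = (-574 + X)/(2*X) (f(X) = (-574 + X)/((2*X)) = (-574 + X)*(1/(2*X)) = (-574 + X)/(2*X))
1/((70549 + 132125) + f(-135)) = 1/((70549 + 132125) + (1/2)*(-574 - 135)/(-135)) = 1/(202674 + (1/2)*(-1/135)*(-709)) = 1/(202674 + 709/270) = 1/(54722689/270) = 270/54722689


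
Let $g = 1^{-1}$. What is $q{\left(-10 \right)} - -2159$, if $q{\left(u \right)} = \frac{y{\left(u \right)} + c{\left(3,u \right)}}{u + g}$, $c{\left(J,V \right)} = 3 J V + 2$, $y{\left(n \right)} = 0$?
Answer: $\frac{19519}{9} \approx 2168.8$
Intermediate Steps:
$c{\left(J,V \right)} = 2 + 3 J V$ ($c{\left(J,V \right)} = 3 J V + 2 = 2 + 3 J V$)
$g = 1$
$q{\left(u \right)} = \frac{2 + 9 u}{1 + u}$ ($q{\left(u \right)} = \frac{0 + \left(2 + 3 \cdot 3 u\right)}{u + 1} = \frac{0 + \left(2 + 9 u\right)}{1 + u} = \frac{2 + 9 u}{1 + u}$)
$q{\left(-10 \right)} - -2159 = \frac{2 + 9 \left(-10\right)}{1 - 10} - -2159 = \frac{2 - 90}{-9} + 2159 = \left(- \frac{1}{9}\right) \left(-88\right) + 2159 = \frac{88}{9} + 2159 = \frac{19519}{9}$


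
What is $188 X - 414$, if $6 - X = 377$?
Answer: $-70162$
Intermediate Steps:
$X = -371$ ($X = 6 - 377 = -371$)
$188 X - 414 = 188 \left(-371\right) - 414 = -69748 - 414 = -70162$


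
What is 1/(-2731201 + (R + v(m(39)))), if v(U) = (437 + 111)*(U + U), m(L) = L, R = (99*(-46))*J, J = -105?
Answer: -1/2210287 ≈ -4.5243e-7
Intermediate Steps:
R = 478170 (R = (99*(-46))*(-105) = -4554*(-105) = 478170)
v(U) = 1096*U (v(U) = 548*(2*U) = 1096*U)
1/(-2731201 + (R + v(m(39)))) = 1/(-2731201 + (478170 + 1096*39)) = 1/(-2731201 + (478170 + 42744)) = 1/(-2731201 + 520914) = 1/(-2210287) = -1/2210287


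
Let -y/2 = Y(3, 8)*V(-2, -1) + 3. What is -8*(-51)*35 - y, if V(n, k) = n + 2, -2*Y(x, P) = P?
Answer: 14286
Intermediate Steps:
Y(x, P) = -P/2
V(n, k) = 2 + n
y = -6 (y = -2*((-½*8)*(2 - 2) + 3) = -2*(-4*0 + 3) = -2*(0 + 3) = -2*3 = -6)
-8*(-51)*35 - y = -8*(-51)*35 - 1*(-6) = 408*35 + 6 = 14280 + 6 = 14286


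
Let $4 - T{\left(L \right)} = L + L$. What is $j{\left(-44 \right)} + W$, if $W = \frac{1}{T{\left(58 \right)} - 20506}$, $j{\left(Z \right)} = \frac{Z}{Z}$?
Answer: $\frac{20617}{20618} \approx 0.99995$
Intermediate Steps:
$T{\left(L \right)} = 4 - 2 L$ ($T{\left(L \right)} = 4 - \left(L + L\right) = 4 - 2 L$)
$j{\left(Z \right)} = 1$
$W = - \frac{1}{20618}$ ($W = \frac{1}{\left(4 - 116\right) - 20506} = \frac{1}{-112 - 20506} = \frac{1}{-20618} = - \frac{1}{20618} \approx -4.8501 \cdot 10^{-5}$)
$j{\left(-44 \right)} + W = 1 - \frac{1}{20618} = \frac{20617}{20618}$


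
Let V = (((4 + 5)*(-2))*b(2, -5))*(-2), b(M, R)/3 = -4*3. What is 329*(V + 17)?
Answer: -420791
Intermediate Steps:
b(M, R) = -36 (b(M, R) = 3*(-4*3) = 3*(-12) = -36)
V = -1296 (V = (((4 + 5)*(-2))*(-36))*(-2) = ((9*(-2))*(-36))*(-2) = -18*(-36)*(-2) = 648*(-2) = -1296)
329*(V + 17) = 329*(-1296 + 17) = 329*(-1279) = -420791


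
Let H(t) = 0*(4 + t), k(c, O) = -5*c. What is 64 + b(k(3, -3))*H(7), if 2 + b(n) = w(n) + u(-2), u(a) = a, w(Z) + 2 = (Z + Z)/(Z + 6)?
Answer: 64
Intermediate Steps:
H(t) = 0
w(Z) = -2 + 2*Z/(6 + Z) (w(Z) = -2 + (Z + Z)/(Z + 6) = -2 + (2*Z)/(6 + Z) = -2 + 2*Z/(6 + Z))
b(n) = -4 - 12/(6 + n) (b(n) = -2 + (-12/(6 + n) - 2) = -2 + (-2 - 12/(6 + n)) = -4 - 12/(6 + n))
64 + b(k(3, -3))*H(7) = 64 + (4*(-9 - (-5)*3)/(6 - 5*3))*0 = 64 + (4*(-9 - 1*(-15))/(6 - 15))*0 = 64 + (4*(-9 + 15)/(-9))*0 = 64 + (4*(-⅑)*6)*0 = 64 - 8/3*0 = 64 + 0 = 64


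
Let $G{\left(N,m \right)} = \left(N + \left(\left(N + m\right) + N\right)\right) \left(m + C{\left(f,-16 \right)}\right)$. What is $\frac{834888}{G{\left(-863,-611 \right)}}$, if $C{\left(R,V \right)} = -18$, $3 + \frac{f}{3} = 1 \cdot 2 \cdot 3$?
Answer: $\frac{104361}{251600} \approx 0.41479$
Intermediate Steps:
$f = 9$ ($f = -9 + 3 \cdot 1 \cdot 2 \cdot 3 = -9 + 3 \cdot 2 \cdot 3 = -9 + 3 \cdot 6 = -9 + 18 = 9$)
$G{\left(N,m \right)} = \left(-18 + m\right) \left(m + 3 N\right)$ ($G{\left(N,m \right)} = \left(N + \left(\left(N + m\right) + N\right)\right) \left(m - 18\right) = \left(N + \left(m + 2 N\right)\right) \left(-18 + m\right) = \left(m + 3 N\right) \left(-18 + m\right) = \left(-18 + m\right) \left(m + 3 N\right)$)
$\frac{834888}{G{\left(-863,-611 \right)}} = \frac{834888}{\left(-611\right)^{2} - -46602 - -10998 + 3 \left(-863\right) \left(-611\right)} = \frac{834888}{373321 + 46602 + 10998 + 1581879} = \frac{834888}{2012800} = 834888 \cdot \frac{1}{2012800} = \frac{104361}{251600}$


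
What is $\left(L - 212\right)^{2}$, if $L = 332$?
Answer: $14400$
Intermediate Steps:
$\left(L - 212\right)^{2} = \left(332 - 212\right)^{2} = 120^{2} = 14400$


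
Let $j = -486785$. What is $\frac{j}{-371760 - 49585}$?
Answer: $\frac{97357}{84269} \approx 1.1553$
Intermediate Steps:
$\frac{j}{-371760 - 49585} = - \frac{486785}{-371760 - 49585} = - \frac{486785}{-421345} = \left(-486785\right) \left(- \frac{1}{421345}\right) = \frac{97357}{84269}$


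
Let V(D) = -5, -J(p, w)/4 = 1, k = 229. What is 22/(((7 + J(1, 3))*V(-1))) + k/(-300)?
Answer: -223/100 ≈ -2.2300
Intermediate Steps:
J(p, w) = -4 (J(p, w) = -4*1 = -4)
22/(((7 + J(1, 3))*V(-1))) + k/(-300) = 22/(((7 - 4)*(-5))) + 229/(-300) = 22/((3*(-5))) + 229*(-1/300) = 22/(-15) - 229/300 = 22*(-1/15) - 229/300 = -22/15 - 229/300 = -223/100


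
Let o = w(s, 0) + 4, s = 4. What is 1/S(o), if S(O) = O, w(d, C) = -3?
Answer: 1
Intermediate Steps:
o = 1 (o = -3 + 4 = 1)
1/S(o) = 1/1 = 1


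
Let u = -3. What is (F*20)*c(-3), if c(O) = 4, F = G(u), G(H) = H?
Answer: -240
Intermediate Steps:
F = -3
(F*20)*c(-3) = -3*20*4 = -60*4 = -240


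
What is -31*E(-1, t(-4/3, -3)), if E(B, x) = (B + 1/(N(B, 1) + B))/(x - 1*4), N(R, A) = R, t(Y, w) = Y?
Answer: -279/32 ≈ -8.7188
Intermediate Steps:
E(B, x) = (B + 1/(2*B))/(-4 + x) (E(B, x) = (B + 1/(B + B))/(x - 1*4) = (B + 1/(2*B))/(x - 4) = (B + 1/(2*B))/(-4 + x))
-31*E(-1, t(-4/3, -3)) = -31*(½ + (-1)²)/((-1)*(-4 - 4/3)) = -(-31)*(½ + 1)/(-4 - 4*⅓) = -(-31)*3/((-4 - 4/3)*2) = -(-31)*3/((-16/3)*2) = -(-31)*(-3)*3/(16*2) = -31*9/32 = -279/32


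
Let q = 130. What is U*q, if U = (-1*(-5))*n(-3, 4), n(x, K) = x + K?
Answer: 650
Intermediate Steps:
n(x, K) = K + x
U = 5 (U = (-1*(-5))*(4 - 3) = 5*1 = 5)
U*q = 5*130 = 650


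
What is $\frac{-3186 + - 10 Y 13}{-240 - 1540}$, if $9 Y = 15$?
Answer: $\frac{2552}{1335} \approx 1.9116$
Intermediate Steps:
$Y = \frac{5}{3}$ ($Y = \frac{1}{9} \cdot 15 = \frac{5}{3} \approx 1.6667$)
$\frac{-3186 + - 10 Y 13}{-240 - 1540} = \frac{-3186 + \left(-10\right) \frac{5}{3} \cdot 13}{-240 - 1540} = \frac{-3186 - \frac{650}{3}}{-1780} = \left(-3186 - \frac{650}{3}\right) \left(- \frac{1}{1780}\right) = \left(- \frac{10208}{3}\right) \left(- \frac{1}{1780}\right) = \frac{2552}{1335}$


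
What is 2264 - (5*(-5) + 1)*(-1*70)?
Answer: 584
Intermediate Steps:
2264 - (5*(-5) + 1)*(-1*70) = 2264 - (-25 + 1)*(-70) = 2264 - (-24)*(-70) = 2264 - 1*1680 = 2264 - 1680 = 584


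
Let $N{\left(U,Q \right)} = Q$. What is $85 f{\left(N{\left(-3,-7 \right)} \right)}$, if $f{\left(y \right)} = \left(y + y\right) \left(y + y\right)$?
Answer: $16660$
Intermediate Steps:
$f{\left(y \right)} = 4 y^{2}$ ($f{\left(y \right)} = 2 y 2 y = 4 y^{2}$)
$85 f{\left(N{\left(-3,-7 \right)} \right)} = 85 \cdot 4 \left(-7\right)^{2} = 85 \cdot 4 \cdot 49 = 85 \cdot 196 = 16660$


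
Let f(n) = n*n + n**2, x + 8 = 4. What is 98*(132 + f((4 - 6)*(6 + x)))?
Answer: 16072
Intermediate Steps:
x = -4 (x = -8 + 4 = -4)
f(n) = 2*n**2 (f(n) = n**2 + n**2 = 2*n**2)
98*(132 + f((4 - 6)*(6 + x))) = 98*(132 + 2*((4 - 6)*(6 - 4))**2) = 98*(132 + 2*(-2*2)**2) = 98*(132 + 2*(-4)**2) = 98*(132 + 2*16) = 98*(132 + 32) = 98*164 = 16072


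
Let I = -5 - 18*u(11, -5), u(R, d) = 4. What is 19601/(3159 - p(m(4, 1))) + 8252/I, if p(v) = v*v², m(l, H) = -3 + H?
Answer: -24624807/243859 ≈ -100.98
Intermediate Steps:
I = -77 (I = -5 - 18*4 = -5 - 72 = -77)
p(v) = v³
19601/(3159 - p(m(4, 1))) + 8252/I = 19601/(3159 - (-3 + 1)³) + 8252/(-77) = 19601/(3159 - 1*(-2)³) + 8252*(-1/77) = 19601/(3159 - 1*(-8)) - 8252/77 = 19601/(3159 + 8) - 8252/77 = 19601/3167 - 8252/77 = -24624807/243859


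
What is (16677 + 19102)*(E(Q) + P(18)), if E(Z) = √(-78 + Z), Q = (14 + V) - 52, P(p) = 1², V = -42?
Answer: 35779 + 35779*I*√158 ≈ 35779.0 + 4.4974e+5*I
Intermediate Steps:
P(p) = 1
Q = -80 (Q = (14 - 42) - 52 = -28 - 52 = -80)
(16677 + 19102)*(E(Q) + P(18)) = (16677 + 19102)*(√(-78 - 80) + 1) = 35779*(√(-158) + 1) = 35779*(I*√158 + 1) = 35779*(1 + I*√158) = 35779 + 35779*I*√158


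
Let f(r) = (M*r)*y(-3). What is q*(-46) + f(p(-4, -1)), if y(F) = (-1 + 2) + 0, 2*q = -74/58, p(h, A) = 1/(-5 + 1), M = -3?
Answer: 3491/116 ≈ 30.095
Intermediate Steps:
p(h, A) = -1/4 (p(h, A) = 1/(-4) = -1/4)
q = -37/58 (q = (-74/58)/2 = (-74*1/58)/2 = (1/2)*(-37/29) = -37/58 ≈ -0.63793)
y(F) = 1 (y(F) = 1 + 0 = 1)
f(r) = -3*r (f(r) = -3*r*1 = -3*r)
q*(-46) + f(p(-4, -1)) = -37/58*(-46) - 3*(-1/4) = 851/29 + 3/4 = 3491/116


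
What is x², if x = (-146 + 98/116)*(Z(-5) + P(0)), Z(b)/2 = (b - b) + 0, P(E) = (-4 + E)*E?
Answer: 0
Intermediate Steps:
P(E) = E*(-4 + E)
Z(b) = 0 (Z(b) = 2*((b - b) + 0) = 2*(0 + 0) = 2*0 = 0)
x = 0 (x = (-146 + 98/116)*(0 + 0*(-4 + 0)) = (-146 + 98*(1/116))*(0 + 0*(-4)) = (-146 + 49/58)*(0 + 0) = -8419/58*0 = 0)
x² = 0² = 0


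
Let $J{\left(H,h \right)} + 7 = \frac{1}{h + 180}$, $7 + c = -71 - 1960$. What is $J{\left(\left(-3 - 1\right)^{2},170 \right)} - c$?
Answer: $\frac{710851}{350} \approx 2031.0$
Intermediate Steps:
$c = -2038$ ($c = -7 - 2031 = -2038$)
$J{\left(H,h \right)} = -7 + \frac{1}{180 + h}$ ($J{\left(H,h \right)} = -7 + \frac{1}{h + 180} = -7 + \frac{1}{180 + h}$)
$J{\left(\left(-3 - 1\right)^{2},170 \right)} - c = \frac{-1259 - 1190}{180 + 170} - -2038 = \frac{-1259 - 1190}{350} + 2038 = \frac{1}{350} \left(-2449\right) + 2038 = - \frac{2449}{350} + 2038 = \frac{710851}{350}$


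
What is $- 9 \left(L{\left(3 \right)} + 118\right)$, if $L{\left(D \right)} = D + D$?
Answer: $-1116$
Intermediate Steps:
$L{\left(D \right)} = 2 D$
$- 9 \left(L{\left(3 \right)} + 118\right) = - 9 \left(2 \cdot 3 + 118\right) = - 9 \left(6 + 118\right) = \left(-9\right) 124 = -1116$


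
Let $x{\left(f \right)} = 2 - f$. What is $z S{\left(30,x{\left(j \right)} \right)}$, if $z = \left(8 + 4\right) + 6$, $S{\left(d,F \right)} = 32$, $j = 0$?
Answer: $576$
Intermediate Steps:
$z = 18$ ($z = 12 + 6 = 18$)
$z S{\left(30,x{\left(j \right)} \right)} = 18 \cdot 32 = 576$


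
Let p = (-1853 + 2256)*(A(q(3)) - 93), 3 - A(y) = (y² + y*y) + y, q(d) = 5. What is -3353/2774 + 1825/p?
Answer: -40199021/32419738 ≈ -1.2400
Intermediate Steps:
A(y) = 3 - y - 2*y² (A(y) = 3 - ((y² + y*y) + y) = 3 - ((y² + y²) + y) = 3 - (2*y² + y) = 3 - (y + 2*y²) = 3 + (-y - 2*y²) = 3 - y - 2*y²)
p = -58435 (p = (-1853 + 2256)*((3 - 1*5 - 2*5²) - 93) = 403*((3 - 5 - 2*25) - 93) = 403*((3 - 5 - 50) - 93) = 403*(-52 - 93) = 403*(-145) = -58435)
-3353/2774 + 1825/p = -3353/2774 + 1825/(-58435) = -3353*1/2774 + 1825*(-1/58435) = -3353/2774 - 365/11687 = -40199021/32419738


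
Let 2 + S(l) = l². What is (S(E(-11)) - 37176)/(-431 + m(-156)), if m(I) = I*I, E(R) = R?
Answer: -37057/23905 ≈ -1.5502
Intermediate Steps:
m(I) = I²
S(l) = -2 + l²
(S(E(-11)) - 37176)/(-431 + m(-156)) = ((-2 + (-11)²) - 37176)/(-431 + (-156)²) = ((-2 + 121) - 37176)/(-431 + 24336) = (119 - 37176)/23905 = -37057*1/23905 = -37057/23905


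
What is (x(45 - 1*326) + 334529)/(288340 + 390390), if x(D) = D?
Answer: 167124/339365 ≈ 0.49246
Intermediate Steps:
(x(45 - 1*326) + 334529)/(288340 + 390390) = ((45 - 1*326) + 334529)/(288340 + 390390) = ((45 - 326) + 334529)/678730 = (-281 + 334529)*(1/678730) = 334248*(1/678730) = 167124/339365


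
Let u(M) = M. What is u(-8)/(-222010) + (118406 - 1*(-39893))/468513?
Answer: 17573854547/52007285565 ≈ 0.33791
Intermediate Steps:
u(-8)/(-222010) + (118406 - 1*(-39893))/468513 = -8/(-222010) + (118406 - 1*(-39893))/468513 = -8*(-1/222010) + (118406 + 39893)*(1/468513) = 4/111005 + 158299*(1/468513) = 4/111005 + 158299/468513 = 17573854547/52007285565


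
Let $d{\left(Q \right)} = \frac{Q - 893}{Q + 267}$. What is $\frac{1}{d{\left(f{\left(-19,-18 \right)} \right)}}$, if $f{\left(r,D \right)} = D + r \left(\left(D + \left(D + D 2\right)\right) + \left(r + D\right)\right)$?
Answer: $2$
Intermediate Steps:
$f{\left(r,D \right)} = D + r \left(r + 5 D\right)$ ($f{\left(r,D \right)} = D + r \left(\left(D + \left(D + 2 D\right)\right) + \left(D + r\right)\right) = D + r \left(\left(D + 3 D\right) + \left(D + r\right)\right) = D + r \left(4 D + \left(D + r\right)\right) = D + r \left(r + 5 D\right)$)
$d{\left(Q \right)} = \frac{-893 + Q}{267 + Q}$
$\frac{1}{d{\left(f{\left(-19,-18 \right)} \right)}} = \frac{1}{\frac{1}{267 + \left(-18 + \left(-19\right)^{2} + 5 \left(-18\right) \left(-19\right)\right)} \left(-893 + \left(-18 + \left(-19\right)^{2} + 5 \left(-18\right) \left(-19\right)\right)\right)} = \frac{1}{\frac{1}{267 + \left(-18 + 361 + 1710\right)} \left(-893 + \left(-18 + 361 + 1710\right)\right)} = \frac{1}{\frac{1}{267 + 2053} \left(-893 + 2053\right)} = \frac{1}{\frac{1}{2320} \cdot 1160} = \frac{1}{\frac{1}{2}} = 2$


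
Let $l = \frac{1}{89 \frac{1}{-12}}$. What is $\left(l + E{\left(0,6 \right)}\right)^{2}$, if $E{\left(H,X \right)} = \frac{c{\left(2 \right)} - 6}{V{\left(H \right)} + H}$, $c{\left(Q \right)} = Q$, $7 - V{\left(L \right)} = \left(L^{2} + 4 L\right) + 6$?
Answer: $\frac{135424}{7921} \approx 17.097$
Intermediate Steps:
$V{\left(L \right)} = 1 - L^{2} - 4 L$ ($V{\left(L \right)} = 7 - \left(\left(L^{2} + 4 L\right) + 6\right) = 7 - \left(6 + L^{2} + 4 L\right) = 1 - L^{2} - 4 L$)
$E{\left(H,X \right)} = - \frac{4}{1 - H^{2} - 3 H}$ ($E{\left(H,X \right)} = \frac{2 - 6}{\left(1 - H^{2} - 4 H\right) + H} = - \frac{4}{1 - H^{2} - 3 H}$)
$l = - \frac{12}{89}$ ($l = \frac{1}{89 \left(- \frac{1}{12}\right)} = \frac{1}{- \frac{89}{12}} = - \frac{12}{89} \approx -0.13483$)
$\left(l + E{\left(0,6 \right)}\right)^{2} = \left(- \frac{12}{89} + \frac{4}{-1 + 0^{2} + 3 \cdot 0}\right)^{2} = \left(- \frac{12}{89} + \frac{4}{-1 + 0 + 0}\right)^{2} = \left(- \frac{12}{89} + \frac{4}{-1}\right)^{2} = \left(- \frac{12}{89} + 4 \left(-1\right)\right)^{2} = \left(- \frac{12}{89} - 4\right)^{2} = \left(- \frac{368}{89}\right)^{2} = \frac{135424}{7921}$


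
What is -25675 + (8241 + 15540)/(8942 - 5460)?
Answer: -89376569/3482 ≈ -25668.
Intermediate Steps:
-25675 + (8241 + 15540)/(8942 - 5460) = -25675 + 23781/3482 = -89376569/3482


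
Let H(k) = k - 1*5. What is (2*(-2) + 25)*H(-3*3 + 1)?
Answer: -273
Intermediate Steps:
H(k) = -5 + k (H(k) = k - 5 = -5 + k)
(2*(-2) + 25)*H(-3*3 + 1) = (2*(-2) + 25)*(-5 + (-3*3 + 1)) = (-4 + 25)*(-5 + (-9 + 1)) = 21*(-5 - 8) = 21*(-13) = -273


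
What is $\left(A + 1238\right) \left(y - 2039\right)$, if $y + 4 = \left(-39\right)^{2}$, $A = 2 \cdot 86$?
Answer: $-736020$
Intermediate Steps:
$A = 172$
$y = 1517$ ($y = -4 + \left(-39\right)^{2} = -4 + 1521 = 1517$)
$\left(A + 1238\right) \left(y - 2039\right) = \left(172 + 1238\right) \left(1517 - 2039\right) = 1410 \left(-522\right) = -736020$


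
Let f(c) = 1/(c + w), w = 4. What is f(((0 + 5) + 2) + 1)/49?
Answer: 1/588 ≈ 0.0017007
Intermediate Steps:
f(c) = 1/(4 + c) (f(c) = 1/(c + 4) = 1/(4 + c))
f(((0 + 5) + 2) + 1)/49 = 1/((4 + (((0 + 5) + 2) + 1))*49) = (1/49)/(4 + ((5 + 2) + 1)) = (1/49)/(4 + (7 + 1)) = (1/49)/(4 + 8) = (1/49)/12 = (1/12)*(1/49) = 1/588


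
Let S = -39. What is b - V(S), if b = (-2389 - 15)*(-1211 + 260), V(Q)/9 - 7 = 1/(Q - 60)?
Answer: 25147552/11 ≈ 2.2861e+6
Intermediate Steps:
V(Q) = 63 + 9/(-60 + Q) (V(Q) = 63 + 9/(Q - 60) = 63 + 9/(-60 + Q))
b = 2286204 (b = -2404*(-951) = 2286204)
b - V(S) = 2286204 - 9*(-419 + 7*(-39))/(-60 - 39) = 2286204 - 9*(-419 - 273)/(-99) = 2286204 - 9*(-1)*(-692)/99 = 2286204 - 1*692/11 = 2286204 - 692/11 = 25147552/11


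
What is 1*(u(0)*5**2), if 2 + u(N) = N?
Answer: -50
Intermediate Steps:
u(N) = -2 + N
1*(u(0)*5**2) = 1*((-2 + 0)*5**2) = 1*(-2*25) = 1*(-50) = -50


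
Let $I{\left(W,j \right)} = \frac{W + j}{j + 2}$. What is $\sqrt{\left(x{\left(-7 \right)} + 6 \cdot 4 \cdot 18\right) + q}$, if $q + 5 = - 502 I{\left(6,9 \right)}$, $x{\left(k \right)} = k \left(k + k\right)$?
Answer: $\frac{3 i \sqrt{2145}}{11} \approx 12.631 i$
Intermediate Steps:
$x{\left(k \right)} = 2 k^{2}$ ($x{\left(k \right)} = k 2 k = 2 k^{2}$)
$I{\left(W,j \right)} = \frac{W + j}{2 + j}$
$q = - \frac{7585}{11}$ ($q = -5 - 502 \frac{6 + 9}{2 + 9} = -5 - 502 \cdot \frac{1}{11} \cdot 15 = -5 - \frac{7530}{11} = - \frac{7585}{11} \approx -689.54$)
$\sqrt{\left(x{\left(-7 \right)} + 6 \cdot 4 \cdot 18\right) + q} = \sqrt{\left(2 \left(-7\right)^{2} + 6 \cdot 4 \cdot 18\right) - \frac{7585}{11}} = \sqrt{\left(2 \cdot 49 + 24 \cdot 18\right) - \frac{7585}{11}} = \sqrt{\left(98 + 432\right) - \frac{7585}{11}} = \sqrt{530 - \frac{7585}{11}} = \sqrt{- \frac{1755}{11}} = \frac{3 i \sqrt{2145}}{11}$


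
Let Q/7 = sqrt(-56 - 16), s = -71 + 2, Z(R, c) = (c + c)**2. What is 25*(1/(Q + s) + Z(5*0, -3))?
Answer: 2486125/2763 - 350*I*sqrt(2)/2763 ≈ 899.79 - 0.17914*I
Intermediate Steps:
Z(R, c) = 4*c**2 (Z(R, c) = (2*c)**2 = 4*c**2)
s = -69
Q = 42*I*sqrt(2) (Q = 7*sqrt(-56 - 16) = 7*sqrt(-72) = 7*(6*I*sqrt(2)) = 42*I*sqrt(2) ≈ 59.397*I)
25*(1/(Q + s) + Z(5*0, -3)) = 25*(1/(42*I*sqrt(2) - 69) + 4*(-3)**2) = 25*(1/(-69 + 42*I*sqrt(2)) + 4*9) = 25*(1/(-69 + 42*I*sqrt(2)) + 36) = 25*(36 + 1/(-69 + 42*I*sqrt(2))) = 900 + 25/(-69 + 42*I*sqrt(2))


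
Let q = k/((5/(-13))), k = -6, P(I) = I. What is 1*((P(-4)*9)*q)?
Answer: -2808/5 ≈ -561.60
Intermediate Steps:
q = 78/5 (q = -6/(5/(-13)) = -6/(5*(-1/13)) = -6/(-5/13) = -6*(-13/5) = 78/5 ≈ 15.600)
1*((P(-4)*9)*q) = 1*(-4*9*(78/5)) = 1*(-36*78/5) = 1*(-2808/5) = -2808/5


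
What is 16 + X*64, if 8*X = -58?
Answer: -448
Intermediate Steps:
X = -29/4 (X = (⅛)*(-58) = -29/4 ≈ -7.2500)
16 + X*64 = 16 - 29/4*64 = 16 - 464 = -448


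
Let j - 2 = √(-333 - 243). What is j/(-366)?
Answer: -1/183 - 4*I/61 ≈ -0.0054645 - 0.065574*I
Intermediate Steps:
j = 2 + 24*I (j = 2 + √(-333 - 243) = 2 + √(-576) = 2 + 24*I ≈ 2.0 + 24.0*I)
j/(-366) = (2 + 24*I)/(-366) = (2 + 24*I)*(-1/366) = -1/183 - 4*I/61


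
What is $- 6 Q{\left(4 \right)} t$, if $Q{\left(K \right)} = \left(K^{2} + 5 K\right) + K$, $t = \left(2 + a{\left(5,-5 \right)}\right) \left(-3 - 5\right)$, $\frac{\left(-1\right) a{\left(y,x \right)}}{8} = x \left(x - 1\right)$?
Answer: $-456960$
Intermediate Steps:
$a{\left(y,x \right)} = - 8 x \left(-1 + x\right)$ ($a{\left(y,x \right)} = - 8 x \left(x - 1\right) = - 8 x \left(-1 + x\right)$)
$t = 1904$ ($t = \left(2 + 8 \left(-5\right) \left(1 - -5\right)\right) \left(-3 - 5\right) = \left(2 + 8 \left(-5\right) \left(1 + 5\right)\right) \left(-8\right) = \left(2 + 8 \left(-5\right) 6\right) \left(-8\right) = \left(2 - 240\right) \left(-8\right) = \left(-238\right) \left(-8\right) = 1904$)
$Q{\left(K \right)} = K^{2} + 6 K$
$- 6 Q{\left(4 \right)} t = - 6 \cdot 4 \left(6 + 4\right) 1904 = - 6 \cdot 4 \cdot 10 \cdot 1904 = \left(-6\right) 40 \cdot 1904 = \left(-240\right) 1904 = -456960$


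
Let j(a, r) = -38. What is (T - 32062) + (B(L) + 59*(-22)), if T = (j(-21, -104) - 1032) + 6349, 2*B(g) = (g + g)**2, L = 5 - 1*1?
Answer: -28049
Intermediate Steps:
L = 4 (L = 5 - 1 = 4)
B(g) = 2*g**2 (B(g) = (g + g)**2/2 = (2*g)**2/2 = (4*g**2)/2 = 2*g**2)
T = 5279 (T = (-38 - 1032) + 6349 = -1070 + 6349 = 5279)
(T - 32062) + (B(L) + 59*(-22)) = (5279 - 32062) + (2*4**2 + 59*(-22)) = -26783 + (2*16 - 1298) = -26783 + (32 - 1298) = -26783 - 1266 = -28049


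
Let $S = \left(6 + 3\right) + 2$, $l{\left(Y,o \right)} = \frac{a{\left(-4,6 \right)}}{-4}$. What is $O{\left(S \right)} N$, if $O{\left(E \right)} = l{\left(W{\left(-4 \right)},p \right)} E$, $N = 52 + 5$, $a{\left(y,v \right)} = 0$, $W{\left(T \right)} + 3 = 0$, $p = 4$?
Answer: $0$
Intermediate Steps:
$W{\left(T \right)} = -3$ ($W{\left(T \right)} = -3 + 0 = -3$)
$N = 57$
$l{\left(Y,o \right)} = 0$ ($l{\left(Y,o \right)} = \frac{0}{-4} = 0 \left(- \frac{1}{4}\right) = 0$)
$S = 11$ ($S = 9 + 2 = 11$)
$O{\left(E \right)} = 0$ ($O{\left(E \right)} = 0 E = 0$)
$O{\left(S \right)} N = 0 \cdot 57 = 0$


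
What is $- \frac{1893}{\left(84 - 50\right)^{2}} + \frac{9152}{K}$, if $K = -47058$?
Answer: $- \frac{4530023}{2472684} \approx -1.832$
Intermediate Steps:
$- \frac{1893}{\left(84 - 50\right)^{2}} + \frac{9152}{K} = - \frac{1893}{\left(84 - 50\right)^{2}} + \frac{9152}{-47058} = - \frac{1893}{34^{2}} + 9152 \left(- \frac{1}{47058}\right) = - \frac{1893}{1156} - \frac{416}{2139} = - \frac{4530023}{2472684}$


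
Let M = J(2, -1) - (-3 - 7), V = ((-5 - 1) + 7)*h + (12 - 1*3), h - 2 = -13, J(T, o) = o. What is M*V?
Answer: -18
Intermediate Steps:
h = -11 (h = 2 - 13 = -11)
V = -2 (V = ((-5 - 1) + 7)*(-11) + (12 - 1*3) = (-6 + 7)*(-11) + (12 - 3) = 1*(-11) + 9 = -11 + 9 = -2)
M = 9 (M = -1 - (-3 - 7) = -1 - 1*(-10) = -1 + 10 = 9)
M*V = 9*(-2) = -18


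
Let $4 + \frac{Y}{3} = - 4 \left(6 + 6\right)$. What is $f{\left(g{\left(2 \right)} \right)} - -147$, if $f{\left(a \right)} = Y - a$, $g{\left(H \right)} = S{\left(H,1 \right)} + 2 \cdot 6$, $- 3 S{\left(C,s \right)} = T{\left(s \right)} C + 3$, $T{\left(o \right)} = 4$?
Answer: $- \frac{52}{3} \approx -17.333$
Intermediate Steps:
$S{\left(C,s \right)} = -1 - \frac{4 C}{3}$ ($S{\left(C,s \right)} = - \frac{4 C + 3}{3} = - \frac{3 + 4 C}{3} = -1 - \frac{4 C}{3}$)
$Y = -156$ ($Y = -12 + 3 \left(- 4 \left(6 + 6\right)\right) = -12 + 3 \left(\left(-4\right) 12\right) = -12 + 3 \left(-48\right) = -12 - 144 = -156$)
$g{\left(H \right)} = 11 - \frac{4 H}{3}$ ($g{\left(H \right)} = \left(-1 - \frac{4 H}{3}\right) + 2 \cdot 6 = \left(-1 - \frac{4 H}{3}\right) + 12 = 11 - \frac{4 H}{3}$)
$f{\left(a \right)} = -156 - a$
$f{\left(g{\left(2 \right)} \right)} - -147 = \left(-156 - \left(11 - \frac{8}{3}\right)\right) - -147 = \left(-156 - \left(11 - \frac{8}{3}\right)\right) + 147 = \left(-156 - \frac{25}{3}\right) + 147 = - \frac{493}{3} + 147 = - \frac{52}{3}$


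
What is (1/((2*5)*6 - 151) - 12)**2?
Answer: 1194649/8281 ≈ 144.26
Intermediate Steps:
(1/((2*5)*6 - 151) - 12)**2 = (1/(10*6 - 151) - 12)**2 = (1/(60 - 151) - 12)**2 = (1/(-91) - 12)**2 = (-1/91 - 12)**2 = (-1093/91)**2 = 1194649/8281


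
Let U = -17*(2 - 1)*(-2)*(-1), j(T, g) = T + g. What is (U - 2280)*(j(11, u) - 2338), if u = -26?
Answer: 5444842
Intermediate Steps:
U = -34 (U = -17*(-2)*(-1) = 34*(-1) = -34)
(U - 2280)*(j(11, u) - 2338) = (-34 - 2280)*((11 - 26) - 2338) = -2314*(-15 - 2338) = -2314*(-2353) = 5444842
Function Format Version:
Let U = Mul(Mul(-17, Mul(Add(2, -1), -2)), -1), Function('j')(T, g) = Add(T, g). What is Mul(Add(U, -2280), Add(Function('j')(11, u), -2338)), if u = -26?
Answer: 5444842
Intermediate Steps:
U = -34 (U = Mul(Mul(-17, Mul(1, -2)), -1) = Mul(Mul(-17, -2), -1) = Mul(34, -1) = -34)
Mul(Add(U, -2280), Add(Function('j')(11, u), -2338)) = Mul(Add(-34, -2280), Add(Add(11, -26), -2338)) = Mul(-2314, Add(-15, -2338)) = Mul(-2314, -2353) = 5444842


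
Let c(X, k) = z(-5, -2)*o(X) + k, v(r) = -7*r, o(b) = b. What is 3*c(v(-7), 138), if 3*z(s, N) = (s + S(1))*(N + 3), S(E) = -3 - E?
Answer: -27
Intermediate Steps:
z(s, N) = (-4 + s)*(3 + N)/3 (z(s, N) = ((s + (-3 - 1*1))*(N + 3))/3 = ((s + (-3 - 1))*(3 + N))/3 = ((s - 4)*(3 + N))/3 = ((-4 + s)*(3 + N))/3 = (-4 + s)*(3 + N)/3)
c(X, k) = k - 3*X (c(X, k) = (-4 - 5 - 4/3*(-2) + (1/3)*(-2)*(-5))*X + k = (-4 - 5 + 8/3 + 10/3)*X + k = -3*X + k = k - 3*X)
3*c(v(-7), 138) = 3*(138 - (-21)*(-7)) = 3*(138 - 3*49) = 3*(138 - 147) = 3*(-9) = -27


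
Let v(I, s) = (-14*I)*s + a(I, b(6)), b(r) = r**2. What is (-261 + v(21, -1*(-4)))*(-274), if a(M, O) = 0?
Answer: 393738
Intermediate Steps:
v(I, s) = -14*I*s (v(I, s) = (-14*I)*s + 0 = -14*I*s + 0 = -14*I*s)
(-261 + v(21, -1*(-4)))*(-274) = (-261 - 14*21*(-1*(-4)))*(-274) = (-261 - 14*21*4)*(-274) = (-261 - 1176)*(-274) = -1437*(-274) = 393738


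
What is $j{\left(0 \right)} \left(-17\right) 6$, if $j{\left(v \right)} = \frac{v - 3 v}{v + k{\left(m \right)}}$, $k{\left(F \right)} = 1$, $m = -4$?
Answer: $0$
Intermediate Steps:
$j{\left(v \right)} = - \frac{2 v}{1 + v}$ ($j{\left(v \right)} = \frac{v - 3 v}{v + 1} = \frac{\left(-2\right) v}{1 + v} = - \frac{2 v}{1 + v}$)
$j{\left(0 \right)} \left(-17\right) 6 = \left(-2\right) 0 \frac{1}{1 + 0} \left(-17\right) 6 = \left(-2\right) 0 \cdot 1^{-1} \left(-17\right) 6 = \left(-2\right) 0 \cdot 1 \left(-17\right) 6 = 0 \left(-17\right) 6 = 0 \cdot 6 = 0$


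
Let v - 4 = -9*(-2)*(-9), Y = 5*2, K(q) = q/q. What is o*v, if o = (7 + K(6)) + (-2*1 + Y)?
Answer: -2528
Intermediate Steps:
K(q) = 1
Y = 10
v = -158 (v = 4 - 9*(-2)*(-9) = 4 + 18*(-9) = 4 - 162 = -158)
o = 16 (o = (7 + 1) + (-2*1 + 10) = 8 + (-2 + 10) = 8 + 8 = 16)
o*v = 16*(-158) = -2528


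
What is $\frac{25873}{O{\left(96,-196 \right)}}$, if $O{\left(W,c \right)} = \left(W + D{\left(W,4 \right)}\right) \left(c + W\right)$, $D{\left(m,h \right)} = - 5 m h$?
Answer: $\frac{25873}{182400} \approx 0.14185$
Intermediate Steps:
$D{\left(m,h \right)} = - 5 h m$
$O{\left(W,c \right)} = - 19 W \left(W + c\right)$ ($O{\left(W,c \right)} = \left(W - 20 W\right) \left(c + W\right) = \left(W - 20 W\right) \left(W + c\right) = - 19 W \left(W + c\right)$)
$\frac{25873}{O{\left(96,-196 \right)}} = \frac{25873}{19 \cdot 96 \left(\left(-1\right) 96 - -196\right)} = \frac{25873}{19 \cdot 96 \left(-96 + 196\right)} = \frac{25873}{19 \cdot 96 \cdot 100} = \frac{25873}{182400}$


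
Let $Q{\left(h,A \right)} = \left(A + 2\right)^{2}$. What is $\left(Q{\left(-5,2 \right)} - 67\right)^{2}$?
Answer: $2601$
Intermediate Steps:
$Q{\left(h,A \right)} = \left(2 + A\right)^{2}$
$\left(Q{\left(-5,2 \right)} - 67\right)^{2} = \left(\left(2 + 2\right)^{2} - 67\right)^{2} = \left(4^{2} - 67\right)^{2} = \left(16 - 67\right)^{2} = \left(-51\right)^{2} = 2601$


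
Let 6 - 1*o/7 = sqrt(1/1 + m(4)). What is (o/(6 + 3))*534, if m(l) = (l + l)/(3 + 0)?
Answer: 2492 - 1246*sqrt(33)/9 ≈ 1696.7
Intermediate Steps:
m(l) = 2*l/3 (m(l) = (2*l)/3 = (2*l)*(1/3) = 2*l/3)
o = 42 - 7*sqrt(33)/3 (o = 42 - 7*sqrt(1/1 + (2/3)*4) = 42 - 7*sqrt(1*1 + 8/3) = 42 - 7*sqrt(1 + 8/3) = 42 - 7*sqrt(33)/3 ≈ 28.596)
(o/(6 + 3))*534 = ((42 - 7*sqrt(33)/3)/(6 + 3))*534 = ((42 - 7*sqrt(33)/3)/9)*534 = ((42 - 7*sqrt(33)/3)*(1/9))*534 = (14/3 - 7*sqrt(33)/27)*534 = 2492 - 1246*sqrt(33)/9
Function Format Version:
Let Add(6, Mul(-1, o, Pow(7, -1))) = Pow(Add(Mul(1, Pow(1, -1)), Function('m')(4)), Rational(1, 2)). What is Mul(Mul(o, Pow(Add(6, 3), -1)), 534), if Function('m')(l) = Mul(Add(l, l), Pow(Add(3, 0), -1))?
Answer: Add(2492, Mul(Rational(-1246, 9), Pow(33, Rational(1, 2)))) ≈ 1696.7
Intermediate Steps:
Function('m')(l) = Mul(Rational(2, 3), l) (Function('m')(l) = Mul(Mul(2, l), Pow(3, -1)) = Mul(Mul(2, l), Rational(1, 3)) = Mul(Rational(2, 3), l))
o = Add(42, Mul(Rational(-7, 3), Pow(33, Rational(1, 2)))) (o = Add(42, Mul(-7, Pow(Add(Mul(1, Pow(1, -1)), Mul(Rational(2, 3), 4)), Rational(1, 2)))) = Add(42, Mul(-7, Pow(Add(Mul(1, 1), Rational(8, 3)), Rational(1, 2)))) = Add(42, Mul(-7, Pow(Add(1, Rational(8, 3)), Rational(1, 2)))) = Add(42, Mul(-7, Pow(Rational(11, 3), Rational(1, 2)))) = Add(42, Mul(-7, Mul(Rational(1, 3), Pow(33, Rational(1, 2))))) = Add(42, Mul(Rational(-7, 3), Pow(33, Rational(1, 2)))) ≈ 28.596)
Mul(Mul(o, Pow(Add(6, 3), -1)), 534) = Mul(Mul(Add(42, Mul(Rational(-7, 3), Pow(33, Rational(1, 2)))), Pow(Add(6, 3), -1)), 534) = Mul(Mul(Add(42, Mul(Rational(-7, 3), Pow(33, Rational(1, 2)))), Pow(9, -1)), 534) = Mul(Mul(Add(42, Mul(Rational(-7, 3), Pow(33, Rational(1, 2)))), Rational(1, 9)), 534) = Mul(Add(Rational(14, 3), Mul(Rational(-7, 27), Pow(33, Rational(1, 2)))), 534) = Add(2492, Mul(Rational(-1246, 9), Pow(33, Rational(1, 2))))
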